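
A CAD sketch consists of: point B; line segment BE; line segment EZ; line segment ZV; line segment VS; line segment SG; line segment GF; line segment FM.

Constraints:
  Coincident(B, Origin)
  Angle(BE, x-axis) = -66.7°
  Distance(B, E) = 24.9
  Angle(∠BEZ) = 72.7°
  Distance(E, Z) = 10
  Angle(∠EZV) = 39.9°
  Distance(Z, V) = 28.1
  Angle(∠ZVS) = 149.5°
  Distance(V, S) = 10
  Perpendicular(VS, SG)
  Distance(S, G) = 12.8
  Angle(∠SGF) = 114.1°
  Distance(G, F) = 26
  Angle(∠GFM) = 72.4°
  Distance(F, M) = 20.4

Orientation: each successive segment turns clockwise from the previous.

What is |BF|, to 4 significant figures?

32.44

VS is perpendicular to SG, so SG runs at -74.60°; with |SG| = 12.8, G = (32.50, -13.42). ∠SGF = 114.1° gives GF at -140.5° from the x-axis; with |GF| = 26.0, F = (12.44, -29.96). Then |BF| = |F − B| = 32.44.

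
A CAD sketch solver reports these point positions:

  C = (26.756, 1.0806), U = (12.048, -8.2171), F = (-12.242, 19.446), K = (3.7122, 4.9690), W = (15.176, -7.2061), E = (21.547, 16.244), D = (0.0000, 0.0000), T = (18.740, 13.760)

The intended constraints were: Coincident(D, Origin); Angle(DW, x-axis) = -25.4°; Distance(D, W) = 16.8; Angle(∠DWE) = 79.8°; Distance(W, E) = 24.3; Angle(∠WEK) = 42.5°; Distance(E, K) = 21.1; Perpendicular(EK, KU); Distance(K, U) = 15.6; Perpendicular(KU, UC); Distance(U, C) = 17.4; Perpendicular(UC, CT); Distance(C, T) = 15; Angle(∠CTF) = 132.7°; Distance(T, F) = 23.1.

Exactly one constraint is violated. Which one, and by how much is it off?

Distance(T, F) = 23.1 — off by 8.40.

D = (0.00, 0.00) ✓; DW at -25.40° ✓; |DW| = 16.80 ✓; ∠DWE = 79.80° ✓; |WE| = 24.30 ✓; ∠WEK = 42.50° ✓; |EK| = 21.10 ✓; ∠(EK, KU) = 90.00° ✓; |KU| = 15.60 ✓; ∠(KU, UC) = 90.00° ✓; |UC| = 17.40 ✓; ∠(UC, CT) = 90.00° ✓; |CT| = 15.00 ✓; ∠CTF = 132.7° ✓; |TF| = 31.50 ✗.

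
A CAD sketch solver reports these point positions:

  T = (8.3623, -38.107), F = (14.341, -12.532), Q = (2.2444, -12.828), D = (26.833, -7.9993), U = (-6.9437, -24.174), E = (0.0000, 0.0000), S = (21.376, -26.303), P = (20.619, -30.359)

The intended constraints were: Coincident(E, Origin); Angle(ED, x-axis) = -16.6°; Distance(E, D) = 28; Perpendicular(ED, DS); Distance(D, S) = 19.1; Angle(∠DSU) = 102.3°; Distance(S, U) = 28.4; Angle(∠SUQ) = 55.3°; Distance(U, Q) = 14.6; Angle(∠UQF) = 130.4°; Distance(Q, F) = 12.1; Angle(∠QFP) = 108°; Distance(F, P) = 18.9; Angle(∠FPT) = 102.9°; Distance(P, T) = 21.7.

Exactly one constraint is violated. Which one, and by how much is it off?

Distance(P, T) = 21.7 — off by 7.20.

E = (0.00, 0.00) ✓; ED at -16.60° ✓; |ED| = 28.00 ✓; ∠(ED, DS) = 90.00° ✓; |DS| = 19.10 ✓; ∠DSU = 102.3° ✓; |SU| = 28.40 ✓; ∠SUQ = 55.30° ✓; |UQ| = 14.60 ✓; ∠UQF = 130.4° ✓; |QF| = 12.10 ✓; ∠QFP = 108.0° ✓; |FP| = 18.90 ✓; ∠FPT = 102.9° ✓; |PT| = 14.50 ✗.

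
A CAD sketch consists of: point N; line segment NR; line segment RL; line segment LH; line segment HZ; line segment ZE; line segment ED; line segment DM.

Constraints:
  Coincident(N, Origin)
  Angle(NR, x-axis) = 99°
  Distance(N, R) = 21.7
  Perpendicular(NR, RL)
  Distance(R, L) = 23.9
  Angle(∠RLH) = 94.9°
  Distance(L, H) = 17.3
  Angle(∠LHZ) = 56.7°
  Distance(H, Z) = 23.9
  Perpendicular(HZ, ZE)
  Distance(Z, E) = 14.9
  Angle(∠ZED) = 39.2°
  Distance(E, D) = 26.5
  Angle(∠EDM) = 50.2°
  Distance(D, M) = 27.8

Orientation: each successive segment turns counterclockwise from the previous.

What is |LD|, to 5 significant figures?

20.232

N is at the origin; NR runs at 99.0° with length 21.7, so R = (-3.3946, 21.433). NR is perpendicular to RL, so RL runs at -171.00°; with |RL| = 23.9, L = (-27.000, 17.694). ∠RLH = 94.9° gives LH at -85.900° from the x-axis; with |LH| = 17.3, H = (-25.763, 0.43833). ∠LHZ = 56.7° gives HZ at 37.400° from the x-axis; with |HZ| = 23.9, Z = (-6.7770, 14.955). HZ is perpendicular to ZE, so ZE runs at 127.40°; with |ZE| = 14.9, E = (-15.827, 26.791). ∠ZED = 39.2° gives ED at -91.800° from the x-axis; with |ED| = 26.5, D = (-16.659, 0.30446). Then |LD| = |D − L| = 20.232.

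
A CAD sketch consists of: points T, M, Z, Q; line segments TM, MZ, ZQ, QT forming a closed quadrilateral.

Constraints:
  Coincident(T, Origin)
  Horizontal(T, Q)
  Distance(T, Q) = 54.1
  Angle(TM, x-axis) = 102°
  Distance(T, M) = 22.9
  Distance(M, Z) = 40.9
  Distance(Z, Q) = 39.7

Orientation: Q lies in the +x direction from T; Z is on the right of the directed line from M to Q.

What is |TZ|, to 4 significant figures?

20.70

T is at the origin; T and Q share the same y with |TQ| = 54.1 and Q in +x, so Q = (54.1, 0). TM runs at 102.0° with |TM| = 22.9, so M = (-4.761, 22.40). Z is determined by |MZ| = 40.9 and |ZQ| = 39.7 together: it lies at the intersection of circle(M, 40.9) and circle(Q, 39.7). With |MQ| = 62.98, the foot of the radical line on MQ is 32.26 from M and the perpendicular offset is √(40.9² − 32.26²) = 25.14. Taking the right-of-MQ solution: Z = (16.44, -12.57).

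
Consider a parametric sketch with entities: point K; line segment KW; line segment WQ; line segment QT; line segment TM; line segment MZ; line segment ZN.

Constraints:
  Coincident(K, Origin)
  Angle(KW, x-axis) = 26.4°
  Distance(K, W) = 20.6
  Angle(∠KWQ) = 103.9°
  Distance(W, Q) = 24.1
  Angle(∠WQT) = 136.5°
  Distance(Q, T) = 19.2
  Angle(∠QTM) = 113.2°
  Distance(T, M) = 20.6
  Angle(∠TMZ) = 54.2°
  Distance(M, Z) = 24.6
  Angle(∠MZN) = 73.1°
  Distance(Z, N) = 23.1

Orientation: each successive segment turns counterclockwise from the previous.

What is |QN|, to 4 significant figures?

16.07

∠TMZ = 54.2° gives MZ at -21.40° from the x-axis; with |MZ| = 24.6, Z = (2.906, 23.29). ∠MZN = 73.1° gives ZN at 85.50° from the x-axis; with |ZN| = 23.1, N = (4.719, 46.32). Then |QN| = |N − Q| = 16.07.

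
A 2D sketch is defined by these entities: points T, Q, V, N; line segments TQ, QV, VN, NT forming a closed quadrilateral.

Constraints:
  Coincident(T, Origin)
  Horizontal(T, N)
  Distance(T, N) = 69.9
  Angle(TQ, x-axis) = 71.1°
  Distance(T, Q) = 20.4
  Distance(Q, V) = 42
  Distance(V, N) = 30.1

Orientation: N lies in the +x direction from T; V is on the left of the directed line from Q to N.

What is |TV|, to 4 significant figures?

53.00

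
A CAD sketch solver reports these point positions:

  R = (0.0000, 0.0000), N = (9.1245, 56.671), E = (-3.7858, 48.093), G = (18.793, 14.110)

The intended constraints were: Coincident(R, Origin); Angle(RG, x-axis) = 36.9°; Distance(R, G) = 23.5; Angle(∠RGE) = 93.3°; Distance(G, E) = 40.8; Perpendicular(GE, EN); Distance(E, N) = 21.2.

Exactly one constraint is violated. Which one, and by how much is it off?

Distance(E, N) = 21.2 — off by 5.70.

R = (0.00, 0.00) ✓; RG at 36.90° ✓; |RG| = 23.50 ✓; ∠RGE = 93.30° ✓; |GE| = 40.80 ✓; ∠(GE, EN) = 90.00° ✓; |EN| = 15.50 ✗.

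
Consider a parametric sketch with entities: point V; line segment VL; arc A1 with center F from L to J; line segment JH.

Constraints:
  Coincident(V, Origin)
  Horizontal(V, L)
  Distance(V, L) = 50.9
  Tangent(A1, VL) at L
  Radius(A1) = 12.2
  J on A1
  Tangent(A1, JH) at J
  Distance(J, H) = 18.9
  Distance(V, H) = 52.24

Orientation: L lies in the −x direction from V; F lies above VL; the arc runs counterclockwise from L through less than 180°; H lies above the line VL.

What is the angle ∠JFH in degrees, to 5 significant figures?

57.158°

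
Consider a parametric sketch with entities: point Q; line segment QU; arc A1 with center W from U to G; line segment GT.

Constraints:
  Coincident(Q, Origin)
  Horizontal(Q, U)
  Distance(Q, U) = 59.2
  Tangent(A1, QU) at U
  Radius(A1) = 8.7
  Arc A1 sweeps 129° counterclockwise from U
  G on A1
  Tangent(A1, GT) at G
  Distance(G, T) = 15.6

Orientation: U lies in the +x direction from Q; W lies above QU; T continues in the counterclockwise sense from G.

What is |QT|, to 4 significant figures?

62.00

On A1, U sits at bearing -90° from W; a 129° counterclockwise sweep puts G at bearing 39°, so G = W + 8.7·(cos 39°, sin 39°) = (65.96, 14.18). The tangent condition forces WG to be normal to GT, so GT runs along (−sin 39°, cos 39°); with |GT| = 15.6, T = (56.14, 26.30). Then |QT| = |T − Q| = 62.00.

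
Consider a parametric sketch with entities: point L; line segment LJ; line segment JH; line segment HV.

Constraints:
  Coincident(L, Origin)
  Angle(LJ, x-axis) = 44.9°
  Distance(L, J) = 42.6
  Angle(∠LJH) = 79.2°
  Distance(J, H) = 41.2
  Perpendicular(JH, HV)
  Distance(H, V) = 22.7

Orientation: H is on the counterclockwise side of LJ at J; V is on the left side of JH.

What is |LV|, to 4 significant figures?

38.34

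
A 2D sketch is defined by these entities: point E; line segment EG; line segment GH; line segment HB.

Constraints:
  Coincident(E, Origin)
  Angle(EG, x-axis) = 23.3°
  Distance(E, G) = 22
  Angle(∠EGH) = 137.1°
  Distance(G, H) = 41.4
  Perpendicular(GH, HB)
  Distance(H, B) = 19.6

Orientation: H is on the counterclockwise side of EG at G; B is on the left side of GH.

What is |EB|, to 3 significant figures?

57.7

E is at the origin; EG runs at 23.3° with length 22.0, so G = 22.0·(cos 23.3°, sin 23.3°) = (20.2, 8.70). ∠EGH = 137.1°, so GH runs at 23.3° + (180° − 137.1°) = 66.2° from the x-axis; with |GH| = 41.4, H = G + 41.4·(cos 66.2°, sin 66.2°) = (36.9, 46.6). The perpendicularity gives HB at right angles to GH; with |HB| = 19.6 on the left of GH, B = H + 19.6·(-0.915, 0.404) = (19.0, 54.5). Then |EB| = |B − E| = 57.7.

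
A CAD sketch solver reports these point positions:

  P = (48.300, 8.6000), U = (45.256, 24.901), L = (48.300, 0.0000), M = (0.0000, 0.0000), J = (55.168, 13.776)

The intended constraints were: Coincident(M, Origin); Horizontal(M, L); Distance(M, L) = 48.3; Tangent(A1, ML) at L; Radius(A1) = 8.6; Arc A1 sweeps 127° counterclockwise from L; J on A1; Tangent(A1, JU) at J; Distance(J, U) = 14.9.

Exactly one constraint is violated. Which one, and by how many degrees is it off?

Tangent(A1, JU) at J — off by 4.70°.

M = (0.00, 0.00) ✓; M.y = 0.00, L.y = 0.00 ✓; |ML| = 48.30 ✓; ∠(PL, LM) = 90.00° ✓; |PL| = 8.600 ✓; bearing(P→J) − bearing(P→L) = 127.0° ✓; |PJ| = 8.600 ✓; ∠(PJ, JU) = 85.30° ✗; |JU| = 14.90 ✓.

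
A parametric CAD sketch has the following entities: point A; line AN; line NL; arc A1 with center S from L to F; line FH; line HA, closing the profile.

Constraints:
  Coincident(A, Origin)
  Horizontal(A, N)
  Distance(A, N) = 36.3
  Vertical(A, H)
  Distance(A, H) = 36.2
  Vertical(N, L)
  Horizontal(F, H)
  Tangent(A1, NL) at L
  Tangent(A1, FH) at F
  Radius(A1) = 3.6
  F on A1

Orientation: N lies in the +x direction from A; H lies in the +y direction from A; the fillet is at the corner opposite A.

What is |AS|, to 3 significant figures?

46.2

A is at the origin; AN is horizontal with |AN| = 36.3 and N on the +x side, so N = (36.3, 0.00). AH is vertical with |AH| = 36.2 and H on the +y side, so H = (0.00, 36.2). The virtual corner opposite A is at (36.3, 36.2). The tangent condition forces SL to be normal to NL and the tangent condition forces SF to be normal to FH, with radius 3.6, so the center S sits 3.6 in from both sides at S = (32.7, 32.6). Then |AS| = |S − A| = 46.2.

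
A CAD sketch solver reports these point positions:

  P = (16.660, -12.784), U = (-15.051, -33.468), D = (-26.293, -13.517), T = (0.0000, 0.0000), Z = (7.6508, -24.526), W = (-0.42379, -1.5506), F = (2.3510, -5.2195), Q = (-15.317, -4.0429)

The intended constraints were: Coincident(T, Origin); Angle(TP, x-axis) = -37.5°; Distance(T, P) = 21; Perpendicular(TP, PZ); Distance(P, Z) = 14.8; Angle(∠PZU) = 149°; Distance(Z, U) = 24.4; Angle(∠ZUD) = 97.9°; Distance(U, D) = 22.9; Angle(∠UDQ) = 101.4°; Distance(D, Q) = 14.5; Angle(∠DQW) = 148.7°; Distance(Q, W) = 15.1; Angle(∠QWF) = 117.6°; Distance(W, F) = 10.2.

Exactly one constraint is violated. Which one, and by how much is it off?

Distance(W, F) = 10.2 — off by 5.60.

T = (0.00, 0.00) ✓; TP at -37.50° ✓; |TP| = 21.00 ✓; ∠(TP, PZ) = 90.00° ✓; |PZ| = 14.80 ✓; ∠PZU = 149.0° ✓; |ZU| = 24.40 ✓; ∠ZUD = 97.90° ✓; |UD| = 22.90 ✓; ∠UDQ = 101.4° ✓; |DQ| = 14.50 ✓; ∠DQW = 148.7° ✓; |QW| = 15.10 ✓; ∠QWF = 117.6° ✓; |WF| = 4.600 ✗.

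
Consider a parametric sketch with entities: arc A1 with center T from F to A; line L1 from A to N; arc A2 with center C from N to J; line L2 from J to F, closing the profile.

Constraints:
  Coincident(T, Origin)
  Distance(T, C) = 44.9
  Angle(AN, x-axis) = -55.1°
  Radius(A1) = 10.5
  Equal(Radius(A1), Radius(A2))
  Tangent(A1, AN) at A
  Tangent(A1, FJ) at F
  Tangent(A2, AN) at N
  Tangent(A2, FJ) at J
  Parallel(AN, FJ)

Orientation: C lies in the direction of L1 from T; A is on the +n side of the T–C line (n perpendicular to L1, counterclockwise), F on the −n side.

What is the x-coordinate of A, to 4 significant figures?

8.612

The slot axis is L1's direction at -55.1°, so u = (cos -55.1°, sin -55.1°) = (0.5721, -0.8202) and n = (−sin -55.1°, cos -55.1°) = (0.8202, 0.5721). T is at the origin and C lies 44.9 along u from T, so C = 44.9·u = (25.69, -36.82). Tangency of A1 to both parallel lines with radius 10.5 puts A and F at T ± 10.5·n: A = (8.612, 6.008), F = (-8.612, -6.008). So A.x = 8.612.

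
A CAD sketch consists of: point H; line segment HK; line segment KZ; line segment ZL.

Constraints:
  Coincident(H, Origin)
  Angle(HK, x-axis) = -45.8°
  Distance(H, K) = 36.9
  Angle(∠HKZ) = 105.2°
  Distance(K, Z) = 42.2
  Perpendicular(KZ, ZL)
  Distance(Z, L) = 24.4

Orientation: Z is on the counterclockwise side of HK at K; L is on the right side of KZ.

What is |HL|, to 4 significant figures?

79.32

∠HKZ = 105.2°, so KZ runs at -45.8° + (180° − 105.2°) = 29.00° from the x-axis; with |KZ| = 42.2, Z = K + 42.2·(cos 29.00°, sin 29.00°) = (62.63, -5.995). KZ is perpendicular to ZL; with |ZL| = 24.4 on the right of KZ, L = Z + 24.4·(0.4848, -0.8746) = (74.46, -27.34). Then |HL| = |L − H| = 79.32.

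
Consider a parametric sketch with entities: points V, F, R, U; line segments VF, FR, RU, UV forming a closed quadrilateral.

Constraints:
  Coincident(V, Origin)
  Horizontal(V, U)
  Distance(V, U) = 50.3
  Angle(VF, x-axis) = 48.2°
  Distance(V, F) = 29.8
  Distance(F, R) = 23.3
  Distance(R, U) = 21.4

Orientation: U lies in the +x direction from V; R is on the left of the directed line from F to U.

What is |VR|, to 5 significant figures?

47.547

V is at the origin; VU is horizontal with |VU| = 50.3 and U in +x, so U = (50.3, 0). VF runs at 48.2° with |VF| = 29.8, so F = (19.863, 22.215). R is determined by |FR| = 23.3 and |RU| = 21.4 together: it lies at the intersection of circle(F, 23.3) and circle(U, 21.4). With |FU| = 37.682, the foot of the radical line on FU is 19.968 from F and the perpendicular offset is √(23.3² − 19.968²) = 12.007. Taking the left-of-FU solution: R = (43.070, 20.142).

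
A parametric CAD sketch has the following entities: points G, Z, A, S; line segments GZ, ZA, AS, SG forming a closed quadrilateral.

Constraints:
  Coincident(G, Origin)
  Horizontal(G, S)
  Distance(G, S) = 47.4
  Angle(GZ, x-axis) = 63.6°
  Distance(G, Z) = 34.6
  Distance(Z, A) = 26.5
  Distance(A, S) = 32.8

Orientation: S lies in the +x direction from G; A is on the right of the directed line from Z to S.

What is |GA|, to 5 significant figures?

15.573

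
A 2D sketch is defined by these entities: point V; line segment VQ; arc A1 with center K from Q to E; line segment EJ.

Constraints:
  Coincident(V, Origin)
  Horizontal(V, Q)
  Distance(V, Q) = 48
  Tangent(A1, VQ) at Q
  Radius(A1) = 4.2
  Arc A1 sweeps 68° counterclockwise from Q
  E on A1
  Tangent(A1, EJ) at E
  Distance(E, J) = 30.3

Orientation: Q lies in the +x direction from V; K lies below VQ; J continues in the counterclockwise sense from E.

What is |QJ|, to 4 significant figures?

34.29

V is at the origin; V and Q share the same y with |VQ| = 48.0 and Q on the +x side, so Q = (48.00, 0.000). Tangency of A1 to VQ means the radius KQ is perpendicular to VQ, so K = Q + (0, -4.2) = (48.00, -4.200). On A1, Q sits at bearing 90° from K; a 68° counterclockwise sweep puts E at bearing 158°, so E = K + 4.2·(cos 158°, sin 158°) = (44.11, -2.627). Tangency of A1 to EJ means the radius KE is perpendicular to EJ, so EJ runs along (−sin 158°, cos 158°); with |EJ| = 30.3, J = (32.76, -30.72). Then |QJ| = |J − Q| = 34.29.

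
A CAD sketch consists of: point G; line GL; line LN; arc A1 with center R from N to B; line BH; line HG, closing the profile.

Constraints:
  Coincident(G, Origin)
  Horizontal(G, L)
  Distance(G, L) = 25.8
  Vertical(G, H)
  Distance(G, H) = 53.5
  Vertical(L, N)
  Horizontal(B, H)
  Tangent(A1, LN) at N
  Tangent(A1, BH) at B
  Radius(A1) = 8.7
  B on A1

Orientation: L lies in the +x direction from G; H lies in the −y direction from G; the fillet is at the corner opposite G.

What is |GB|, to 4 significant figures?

56.17

G is at the origin; G and L share the same y with |GL| = 25.8 and L on the +x side, so L = (25.80, 0.000). GH is vertical with |GH| = 53.5 and H on the −y side, so H = (0.000, -53.50). The virtual corner opposite G is at (25.80, -53.50). The tangent condition forces RN to be normal to LN and tangency of A1 to BH means the radius RB is perpendicular to BH, with radius 8.7, so the center R sits 8.7 in from both sides at R = (17.10, -44.80). That places the tangent points at N = (25.80, -44.80) on LN and B = (17.10, -53.50) on BH. Then |GB| = |B − G| = 56.17.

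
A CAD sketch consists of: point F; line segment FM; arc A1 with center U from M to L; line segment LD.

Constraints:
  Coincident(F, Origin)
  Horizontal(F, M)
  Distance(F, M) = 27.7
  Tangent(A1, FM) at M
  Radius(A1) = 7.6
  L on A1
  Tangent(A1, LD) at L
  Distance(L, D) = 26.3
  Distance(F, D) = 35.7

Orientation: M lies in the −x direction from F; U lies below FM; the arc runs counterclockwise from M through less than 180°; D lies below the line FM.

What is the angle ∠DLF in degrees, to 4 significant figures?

68.46°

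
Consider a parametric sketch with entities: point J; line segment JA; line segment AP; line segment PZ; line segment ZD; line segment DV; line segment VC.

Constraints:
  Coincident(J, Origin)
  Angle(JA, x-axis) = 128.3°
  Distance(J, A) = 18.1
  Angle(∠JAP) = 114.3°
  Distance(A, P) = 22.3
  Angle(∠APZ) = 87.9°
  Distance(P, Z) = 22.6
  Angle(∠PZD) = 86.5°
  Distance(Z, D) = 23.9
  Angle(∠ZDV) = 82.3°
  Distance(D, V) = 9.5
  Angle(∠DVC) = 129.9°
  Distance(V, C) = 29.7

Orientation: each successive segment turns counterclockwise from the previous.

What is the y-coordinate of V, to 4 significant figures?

3.555

J is at the origin; JA runs at 128.3° with length 18.1, so A = (-11.22, 14.20). ∠JAP = 114.3° gives AP at -166.0° from the x-axis; with |AP| = 22.3, P = (-32.86, 8.810). ∠APZ = 87.9° gives PZ at -73.90° from the x-axis; with |PZ| = 22.6, Z = (-26.59, -12.90). ∠PZD = 86.5° gives ZD at 19.60° from the x-axis; with |ZD| = 23.9, D = (-4.073, -4.887). ∠ZDV = 82.3° gives DV at 117.3° from the x-axis; with |DV| = 9.5, V = (-8.430, 3.555). So V.y = 3.555.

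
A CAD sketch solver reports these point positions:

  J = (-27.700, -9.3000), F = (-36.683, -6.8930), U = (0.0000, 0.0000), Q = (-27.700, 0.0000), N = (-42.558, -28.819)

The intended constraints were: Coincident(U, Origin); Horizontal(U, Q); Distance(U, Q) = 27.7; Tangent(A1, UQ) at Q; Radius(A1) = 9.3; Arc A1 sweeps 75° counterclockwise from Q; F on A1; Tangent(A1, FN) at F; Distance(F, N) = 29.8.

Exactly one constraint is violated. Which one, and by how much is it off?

Distance(F, N) = 29.8 — off by 7.10.

U = (0.00, 0.00) ✓; U.y = 0.00, Q.y = 0.00 ✓; |UQ| = 27.70 ✓; ∠(JQ, QU) = 90.00° ✓; |JQ| = 9.300 ✓; bearing(J→F) − bearing(J→Q) = 75.00° ✓; |JF| = 9.300 ✓; ∠(JF, FN) = 90.00° ✓; |FN| = 22.70 ✗.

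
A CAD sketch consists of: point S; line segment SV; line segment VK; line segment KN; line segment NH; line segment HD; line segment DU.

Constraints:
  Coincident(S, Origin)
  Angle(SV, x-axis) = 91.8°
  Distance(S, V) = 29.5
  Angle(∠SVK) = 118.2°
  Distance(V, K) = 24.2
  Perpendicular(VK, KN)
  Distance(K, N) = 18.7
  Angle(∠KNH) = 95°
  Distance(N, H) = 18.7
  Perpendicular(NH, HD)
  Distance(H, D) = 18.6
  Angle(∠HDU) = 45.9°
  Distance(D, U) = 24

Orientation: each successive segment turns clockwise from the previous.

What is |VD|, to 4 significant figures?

4.341

S is at the origin; SV runs at 91.8° with length 29.5, so V = (-0.9266, 29.49). ∠SVK = 118.2° gives VK at 30.00° from the x-axis; with |VK| = 24.2, K = (20.03, 41.59). The perpendicularity gives KN at right angles to VK, so KN runs at -60.00°; with |KN| = 18.7, N = (29.38, 25.39). ∠KNH = 95.0° gives NH at -145.0° from the x-axis; with |NH| = 18.7, H = (14.06, 14.66). NH is perpendicular to HD, so HD runs at 125.0°; with |HD| = 18.6, D = (3.395, 29.90). Then |VD| = |D − V| = 4.341.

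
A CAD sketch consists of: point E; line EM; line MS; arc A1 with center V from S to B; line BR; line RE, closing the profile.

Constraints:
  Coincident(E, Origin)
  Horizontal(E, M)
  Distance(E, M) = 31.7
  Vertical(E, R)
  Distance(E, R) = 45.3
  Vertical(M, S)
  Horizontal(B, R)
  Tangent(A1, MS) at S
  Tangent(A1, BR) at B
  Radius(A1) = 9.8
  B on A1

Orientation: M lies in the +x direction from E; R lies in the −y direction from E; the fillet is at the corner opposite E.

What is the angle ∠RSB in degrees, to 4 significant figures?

27.82°

E is at the origin; E and M share the same y with |EM| = 31.7 and M on the +x side, so M = (31.70, 0.000). E and R share the same x with |ER| = 45.3 and R on the −y side, so R = (0.000, -45.30). The virtual corner opposite E is at (31.70, -45.30). Since A1 is tangent to MS there, VS ⟂ MS and tangency of A1 to BR means the radius VB is perpendicular to BR, with radius 9.8, so the center V sits 9.8 in from both sides at V = (21.90, -35.50). That places the tangent points at S = (31.70, -35.50) on MS and B = (21.90, -45.30) on BR. Then cos ∠RSB = SR·SB / (|SR||SB|), giving 27.82°.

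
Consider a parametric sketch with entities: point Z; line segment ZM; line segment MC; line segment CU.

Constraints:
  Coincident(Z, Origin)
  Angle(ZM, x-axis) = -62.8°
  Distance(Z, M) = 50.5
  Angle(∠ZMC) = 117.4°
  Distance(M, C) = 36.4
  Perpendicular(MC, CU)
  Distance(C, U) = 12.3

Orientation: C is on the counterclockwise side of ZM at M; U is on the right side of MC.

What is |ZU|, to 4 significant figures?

82.59

Z is at the origin; ZM runs at -62.8° with length 50.5, so M = 50.5·(cos -62.8°, sin -62.8°) = (23.08, -44.92). ∠ZMC = 117.4°, so MC runs at -62.8° + (180° − 117.4°) = -0.2000° from the x-axis; with |MC| = 36.4, C = M + 36.4·(cos -0.2000°, sin -0.2000°) = (59.48, -45.04). MC is perpendicular to CU; with |CU| = 12.3 on the right of MC, U = C + 12.3·(-0.003491, -1.000) = (59.44, -57.34). Then |ZU| = |U − Z| = 82.59.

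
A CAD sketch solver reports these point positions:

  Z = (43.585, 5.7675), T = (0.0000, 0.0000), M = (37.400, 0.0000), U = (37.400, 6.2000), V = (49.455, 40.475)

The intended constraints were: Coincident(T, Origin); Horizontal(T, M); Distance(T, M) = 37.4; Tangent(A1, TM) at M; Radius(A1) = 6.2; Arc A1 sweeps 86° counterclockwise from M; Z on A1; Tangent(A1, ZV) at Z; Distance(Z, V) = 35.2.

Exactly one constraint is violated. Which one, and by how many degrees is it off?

Tangent(A1, ZV) at Z — off by 5.60°.

T = (0.00, 0.00) ✓; T.y = 0.00, M.y = 0.00 ✓; |TM| = 37.40 ✓; ∠(UM, MT) = 90.00° ✓; |UM| = 6.200 ✓; bearing(U→Z) − bearing(U→M) = 86.00° ✓; |UZ| = 6.200 ✓; ∠(UZ, ZV) = 95.60° ✗; |ZV| = 35.20 ✓.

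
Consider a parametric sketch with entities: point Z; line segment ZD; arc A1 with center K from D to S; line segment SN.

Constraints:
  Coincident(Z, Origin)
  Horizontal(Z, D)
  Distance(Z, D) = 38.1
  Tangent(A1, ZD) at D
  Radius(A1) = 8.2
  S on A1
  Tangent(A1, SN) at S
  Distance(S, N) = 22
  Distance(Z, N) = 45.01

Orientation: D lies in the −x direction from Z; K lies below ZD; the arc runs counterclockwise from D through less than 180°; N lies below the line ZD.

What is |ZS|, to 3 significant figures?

46.7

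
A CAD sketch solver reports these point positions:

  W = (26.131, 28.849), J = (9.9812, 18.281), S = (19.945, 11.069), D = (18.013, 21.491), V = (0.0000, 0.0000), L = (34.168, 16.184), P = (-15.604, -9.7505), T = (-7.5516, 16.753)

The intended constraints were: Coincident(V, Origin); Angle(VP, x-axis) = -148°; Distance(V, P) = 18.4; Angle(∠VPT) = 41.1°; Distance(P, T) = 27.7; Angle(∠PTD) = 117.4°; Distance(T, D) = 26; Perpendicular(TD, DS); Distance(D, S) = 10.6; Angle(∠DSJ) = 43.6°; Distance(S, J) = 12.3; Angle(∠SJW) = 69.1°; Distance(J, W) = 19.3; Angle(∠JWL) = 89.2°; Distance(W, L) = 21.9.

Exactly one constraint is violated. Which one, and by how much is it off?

Distance(W, L) = 21.9 — off by 6.90.

V = (0.00, 0.00) ✓; VP at -148.0° ✓; |VP| = 18.40 ✓; ∠VPT = 41.10° ✓; |PT| = 27.70 ✓; ∠PTD = 117.4° ✓; |TD| = 26.00 ✓; ∠(TD, DS) = 90.00° ✓; |DS| = 10.60 ✓; ∠DSJ = 43.60° ✓; |SJ| = 12.30 ✓; ∠SJW = 69.10° ✓; |JW| = 19.30 ✓; ∠JWL = 89.20° ✓; |WL| = 15.00 ✗.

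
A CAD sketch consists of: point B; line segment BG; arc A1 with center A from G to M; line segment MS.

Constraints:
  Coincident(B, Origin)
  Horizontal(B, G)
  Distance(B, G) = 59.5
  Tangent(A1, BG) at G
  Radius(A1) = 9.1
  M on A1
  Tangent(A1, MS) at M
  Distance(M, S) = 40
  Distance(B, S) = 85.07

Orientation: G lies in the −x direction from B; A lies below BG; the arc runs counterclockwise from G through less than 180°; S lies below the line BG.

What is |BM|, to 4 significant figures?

69.17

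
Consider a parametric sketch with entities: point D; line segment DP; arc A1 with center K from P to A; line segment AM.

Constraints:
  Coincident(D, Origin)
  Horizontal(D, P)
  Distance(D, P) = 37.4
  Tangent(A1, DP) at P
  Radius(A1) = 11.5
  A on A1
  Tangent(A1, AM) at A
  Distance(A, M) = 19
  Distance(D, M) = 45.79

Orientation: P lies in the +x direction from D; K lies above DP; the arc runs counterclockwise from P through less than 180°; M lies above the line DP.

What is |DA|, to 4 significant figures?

49.52

Checks: ∠(KP, PD) = 90.00° ✓; |KP| = 11.50 ✓; |KA| = 11.50 ✓; ∠(KA, AM) = 90.00° ✓; |AM| = 19.00 ✓; |DM| = 45.79 ✓.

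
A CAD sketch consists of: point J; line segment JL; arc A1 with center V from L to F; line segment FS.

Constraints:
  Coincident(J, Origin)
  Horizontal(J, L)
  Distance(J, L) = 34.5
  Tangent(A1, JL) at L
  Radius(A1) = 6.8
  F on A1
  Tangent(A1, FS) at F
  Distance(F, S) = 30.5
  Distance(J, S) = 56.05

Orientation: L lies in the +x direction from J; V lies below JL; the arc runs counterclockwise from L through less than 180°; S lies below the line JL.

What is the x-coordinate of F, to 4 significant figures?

28.41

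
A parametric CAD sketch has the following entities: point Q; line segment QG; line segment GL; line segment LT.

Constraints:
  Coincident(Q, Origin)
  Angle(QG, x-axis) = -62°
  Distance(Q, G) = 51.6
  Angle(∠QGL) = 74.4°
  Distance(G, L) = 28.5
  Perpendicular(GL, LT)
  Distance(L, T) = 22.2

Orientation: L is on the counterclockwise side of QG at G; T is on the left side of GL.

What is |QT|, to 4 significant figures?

31.15

Q is at the origin; QG runs at -62.0° with length 51.6, so G = 51.6·(cos -62.0°, sin -62.0°) = (24.22, -45.56). ∠QGL = 74.4°, so GL runs at -62.0° + (180° − 74.4°) = 43.60° from the x-axis; with |GL| = 28.5, L = G + 28.5·(cos 43.60°, sin 43.60°) = (44.86, -25.91). GL is perpendicular to LT; with |LT| = 22.2 on the left of GL, T = L + 22.2·(-0.6896, 0.7242) = (29.55, -9.829). Then |QT| = |T − Q| = 31.15.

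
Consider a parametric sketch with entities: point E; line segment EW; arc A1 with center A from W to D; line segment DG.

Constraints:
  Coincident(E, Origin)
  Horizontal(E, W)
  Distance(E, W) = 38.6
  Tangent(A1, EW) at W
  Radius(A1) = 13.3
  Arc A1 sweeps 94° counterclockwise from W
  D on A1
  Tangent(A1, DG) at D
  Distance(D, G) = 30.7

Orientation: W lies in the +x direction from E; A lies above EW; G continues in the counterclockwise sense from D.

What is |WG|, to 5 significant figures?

46.212

E is at the origin; EW is horizontal with |EW| = 38.6 and W on the +x side, so W = (38.600, 0.0000). Since A1 is tangent to EW there, AW ⟂ EW, so A = W + (0, 13.3) = (38.600, 13.300). On A1, W sits at bearing -90° from A; a 94° counterclockwise sweep puts D at bearing 4°, so D = A + 13.3·(cos 4°, sin 4°) = (51.868, 14.228). Since A1 is tangent to DG there, AD ⟂ DG, so DG runs along (−sin 4°, cos 4°); with |DG| = 30.7, G = (49.726, 44.853). Then |WG| = |G − W| = 46.212.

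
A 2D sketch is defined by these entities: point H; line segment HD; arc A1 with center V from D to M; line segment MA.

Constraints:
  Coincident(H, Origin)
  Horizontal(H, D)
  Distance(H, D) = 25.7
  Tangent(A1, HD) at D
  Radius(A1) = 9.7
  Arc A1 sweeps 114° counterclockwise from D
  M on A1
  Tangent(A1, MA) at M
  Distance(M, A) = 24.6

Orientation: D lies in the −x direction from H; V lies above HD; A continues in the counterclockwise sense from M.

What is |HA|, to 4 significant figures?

45.00

H is at the origin; HD is horizontal with |HD| = 25.7 and D on the −x side, so D = (-25.70, 0.000). A1 meets HD tangentially, so VD is at right angles to HD, so V = D + (0, 9.7) = (-25.70, 9.700). On A1, D sits at bearing -90° from V; a 114° counterclockwise sweep puts M at bearing 24°, so M = V + 9.7·(cos 24°, sin 24°) = (-16.84, 13.65). Since A1 is tangent to MA there, VM ⟂ MA, so MA runs along (−sin 24°, cos 24°); with |MA| = 24.6, A = (-26.84, 36.12). Then |HA| = |A − H| = 45.00.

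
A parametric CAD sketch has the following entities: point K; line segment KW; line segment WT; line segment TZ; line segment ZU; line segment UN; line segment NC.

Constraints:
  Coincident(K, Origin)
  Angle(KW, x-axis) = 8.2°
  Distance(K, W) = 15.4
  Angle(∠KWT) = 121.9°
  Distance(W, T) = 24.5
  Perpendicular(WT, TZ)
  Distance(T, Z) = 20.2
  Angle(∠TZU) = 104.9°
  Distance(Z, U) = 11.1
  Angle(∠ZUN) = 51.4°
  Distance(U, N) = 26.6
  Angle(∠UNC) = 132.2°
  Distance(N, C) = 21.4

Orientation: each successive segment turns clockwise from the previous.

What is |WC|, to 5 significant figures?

45.485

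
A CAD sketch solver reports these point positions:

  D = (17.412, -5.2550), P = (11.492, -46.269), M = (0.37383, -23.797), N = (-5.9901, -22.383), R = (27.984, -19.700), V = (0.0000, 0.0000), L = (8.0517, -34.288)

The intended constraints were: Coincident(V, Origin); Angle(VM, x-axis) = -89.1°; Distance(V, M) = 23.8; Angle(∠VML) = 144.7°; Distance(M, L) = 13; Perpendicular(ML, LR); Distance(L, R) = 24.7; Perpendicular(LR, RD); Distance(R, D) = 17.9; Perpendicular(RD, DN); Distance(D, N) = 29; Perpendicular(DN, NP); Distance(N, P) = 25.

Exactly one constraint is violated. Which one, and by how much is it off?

Distance(N, P) = 25 — off by 4.60.

V = (0.00, 0.00) ✓; VM at -89.10° ✓; |VM| = 23.80 ✓; ∠VML = 144.7° ✓; |ML| = 13.00 ✓; ∠(ML, LR) = 90.00° ✓; |LR| = 24.70 ✓; ∠(LR, RD) = 90.00° ✓; |RD| = 17.90 ✓; ∠(RD, DN) = 90.00° ✓; |DN| = 29.00 ✓; ∠(DN, NP) = 90.00° ✓; |NP| = 29.60 ✗.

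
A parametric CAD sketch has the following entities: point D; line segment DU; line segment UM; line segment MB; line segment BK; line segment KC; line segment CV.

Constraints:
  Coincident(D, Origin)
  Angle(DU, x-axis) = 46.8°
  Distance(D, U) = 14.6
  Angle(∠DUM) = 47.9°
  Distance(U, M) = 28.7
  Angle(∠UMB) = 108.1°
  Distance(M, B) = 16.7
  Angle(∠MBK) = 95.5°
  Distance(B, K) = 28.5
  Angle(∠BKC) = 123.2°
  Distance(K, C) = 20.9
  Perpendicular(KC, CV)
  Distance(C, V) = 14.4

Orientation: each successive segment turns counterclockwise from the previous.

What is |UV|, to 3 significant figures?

4.21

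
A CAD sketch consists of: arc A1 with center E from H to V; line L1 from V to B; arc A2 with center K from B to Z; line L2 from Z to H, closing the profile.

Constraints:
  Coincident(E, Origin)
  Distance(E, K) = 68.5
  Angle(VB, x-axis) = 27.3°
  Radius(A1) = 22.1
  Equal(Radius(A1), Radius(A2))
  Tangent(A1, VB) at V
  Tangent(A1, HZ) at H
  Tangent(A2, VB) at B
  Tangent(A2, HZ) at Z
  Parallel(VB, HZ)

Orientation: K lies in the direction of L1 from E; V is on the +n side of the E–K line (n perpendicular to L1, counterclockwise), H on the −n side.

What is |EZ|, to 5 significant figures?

71.977

The slot axis is L1's direction at 27.3°, so u = (cos 27.3°, sin 27.3°) = (0.88862, 0.45865) and n = (−sin 27.3°, cos 27.3°) = (-0.45865, 0.88862). E is at the origin and K lies 68.5 along u from E, so K = 68.5·u = (60.870, 31.417). Tangency of A1 to both parallel lines with radius 22.1 puts V and H at E ± 22.1·n: V = (-10.136, 19.638), H = (10.136, -19.638). Equal radii place B and Z the same way about K: B = K + 22.1·n = (50.734, 51.056), Z = K − 22.1·n = (71.006, 11.779). Then |EZ| = |Z − E| = 71.977.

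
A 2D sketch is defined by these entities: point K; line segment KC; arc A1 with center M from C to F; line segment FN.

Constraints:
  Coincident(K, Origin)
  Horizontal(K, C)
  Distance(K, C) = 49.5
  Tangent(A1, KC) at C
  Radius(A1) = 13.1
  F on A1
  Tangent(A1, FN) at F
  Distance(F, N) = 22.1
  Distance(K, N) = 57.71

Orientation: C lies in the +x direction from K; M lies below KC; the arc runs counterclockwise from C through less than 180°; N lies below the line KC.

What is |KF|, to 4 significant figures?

40.65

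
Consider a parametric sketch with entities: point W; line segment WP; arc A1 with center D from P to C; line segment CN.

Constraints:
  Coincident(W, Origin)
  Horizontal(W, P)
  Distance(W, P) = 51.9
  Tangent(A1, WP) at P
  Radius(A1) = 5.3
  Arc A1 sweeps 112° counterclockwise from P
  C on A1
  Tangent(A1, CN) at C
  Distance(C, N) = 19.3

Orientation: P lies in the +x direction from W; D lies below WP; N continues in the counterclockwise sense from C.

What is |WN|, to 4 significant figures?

59.78

W is at the origin; WP is horizontal with |WP| = 51.9 and P on the +x side, so P = (51.90, 0.000). A1 meets WP tangentially, so DP is at right angles to WP, so D = P + (0, -5.3) = (51.90, -5.300). On A1, P sits at bearing 90° from D; a 112° counterclockwise sweep puts C at bearing 202°, so C = D + 5.3·(cos 202°, sin 202°) = (46.99, -7.285). Since A1 is tangent to CN there, DC ⟂ CN, so CN runs along (−sin 202°, cos 202°); with |CN| = 19.3, N = (54.22, -25.18). Then |WN| = |N − W| = 59.78.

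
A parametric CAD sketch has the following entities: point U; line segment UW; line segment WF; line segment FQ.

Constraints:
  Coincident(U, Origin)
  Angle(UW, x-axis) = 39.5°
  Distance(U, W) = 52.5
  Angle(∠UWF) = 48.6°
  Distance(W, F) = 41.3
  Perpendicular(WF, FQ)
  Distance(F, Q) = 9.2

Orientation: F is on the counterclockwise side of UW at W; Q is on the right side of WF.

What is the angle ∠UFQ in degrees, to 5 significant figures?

170.51°

∠UWF = 48.6°, so WF runs at 39.5° + (180° − 48.6°) = 170.90° from the x-axis; with |WF| = 41.3, F = W + 41.3·(cos 170.90°, sin 170.90°) = (-0.26990, 39.926). WF ⟂ FQ; with |FQ| = 9.2 on the right of WF, Q = F + 9.2·(0.15816, 0.98741) = (1.1852, 49.010). Then cos ∠UFQ = FU·FQ / (|FU||FQ|), giving 170.51°.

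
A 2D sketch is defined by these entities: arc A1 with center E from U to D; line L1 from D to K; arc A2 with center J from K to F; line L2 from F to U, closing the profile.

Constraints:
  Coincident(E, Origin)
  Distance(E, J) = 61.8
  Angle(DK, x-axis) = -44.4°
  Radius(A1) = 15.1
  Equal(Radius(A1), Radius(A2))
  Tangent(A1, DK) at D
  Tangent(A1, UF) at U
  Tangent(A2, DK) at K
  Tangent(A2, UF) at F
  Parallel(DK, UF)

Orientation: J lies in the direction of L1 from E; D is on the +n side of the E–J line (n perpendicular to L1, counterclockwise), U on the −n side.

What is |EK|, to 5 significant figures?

63.618

The slot axis is L1's direction at -44.4°, so u = (cos -44.4°, sin -44.4°) = (0.71447, -0.69966) and n = (−sin -44.4°, cos -44.4°) = (0.69966, 0.71447). E is at the origin and J lies 61.8 along u from E, so J = 61.8·u = (44.154, -43.239). Tangency of A1 to both parallel lines with radius 15.1 puts D and U at E ± 15.1·n: D = (10.565, 10.789), U = (-10.565, -10.789). Equal radii place K and F the same way about J: K = J + 15.1·n = (54.719, -32.451), F = J − 15.1·n = (33.589, -54.028). Then |EK| = |K − E| = 63.618.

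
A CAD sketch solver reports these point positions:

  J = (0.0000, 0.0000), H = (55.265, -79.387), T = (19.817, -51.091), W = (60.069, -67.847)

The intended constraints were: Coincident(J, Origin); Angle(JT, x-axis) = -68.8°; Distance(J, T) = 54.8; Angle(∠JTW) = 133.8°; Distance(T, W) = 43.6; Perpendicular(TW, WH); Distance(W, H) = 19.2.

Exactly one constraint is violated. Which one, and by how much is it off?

Distance(W, H) = 19.2 — off by 6.70.

J = (0.00, 0.00) ✓; JT at -68.80° ✓; |JT| = 54.80 ✓; ∠JTW = 133.8° ✓; |TW| = 43.60 ✓; ∠(TW, WH) = 90.00° ✓; |WH| = 12.50 ✗.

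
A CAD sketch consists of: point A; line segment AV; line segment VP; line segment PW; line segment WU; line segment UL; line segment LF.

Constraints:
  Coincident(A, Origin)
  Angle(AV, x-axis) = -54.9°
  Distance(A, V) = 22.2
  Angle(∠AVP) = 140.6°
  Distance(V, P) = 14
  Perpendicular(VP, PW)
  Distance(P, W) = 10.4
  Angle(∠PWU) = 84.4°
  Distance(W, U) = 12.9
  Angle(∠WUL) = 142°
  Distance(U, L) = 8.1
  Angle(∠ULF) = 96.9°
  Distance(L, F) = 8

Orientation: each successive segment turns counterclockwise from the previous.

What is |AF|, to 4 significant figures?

24.17

A is at the origin; AV runs at -54.9° with length 22.2, so V = (12.77, -18.16). ∠AVP = 140.6° gives VP at -15.50° from the x-axis; with |VP| = 14.0, P = (26.26, -21.90). VP ⟂ PW, so PW runs at 74.50°; with |PW| = 10.4, W = (29.04, -11.88). ∠PWU = 84.4° gives WU at 170.1° from the x-axis; with |WU| = 12.9, U = (16.33, -9.665). ∠WUL = 142.0° gives UL at -151.9° from the x-axis; with |UL| = 8.1, L = (9.182, -13.48). ∠ULF = 96.9° gives LF at -68.80° from the x-axis; with |LF| = 8.0, F = (12.08, -20.94). Then |AF| = |F − A| = 24.17.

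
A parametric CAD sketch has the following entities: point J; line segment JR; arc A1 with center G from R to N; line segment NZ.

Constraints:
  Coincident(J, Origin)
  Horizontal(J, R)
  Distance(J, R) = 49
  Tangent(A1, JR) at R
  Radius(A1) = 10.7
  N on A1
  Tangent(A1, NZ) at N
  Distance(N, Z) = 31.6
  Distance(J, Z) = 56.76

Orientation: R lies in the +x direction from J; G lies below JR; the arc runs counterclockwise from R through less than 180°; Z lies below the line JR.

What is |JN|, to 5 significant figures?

39.737

Checks: |GN| = 10.70 ✓; ∠(GN, NZ) = 90.00° ✓; |NZ| = 31.60 ✓; |JZ| = 56.76 ✓.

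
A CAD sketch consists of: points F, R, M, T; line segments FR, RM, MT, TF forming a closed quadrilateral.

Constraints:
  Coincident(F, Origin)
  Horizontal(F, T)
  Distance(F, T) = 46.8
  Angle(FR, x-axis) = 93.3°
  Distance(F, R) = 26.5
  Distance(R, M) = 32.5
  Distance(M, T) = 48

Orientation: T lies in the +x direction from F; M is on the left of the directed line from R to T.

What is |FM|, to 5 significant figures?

50.682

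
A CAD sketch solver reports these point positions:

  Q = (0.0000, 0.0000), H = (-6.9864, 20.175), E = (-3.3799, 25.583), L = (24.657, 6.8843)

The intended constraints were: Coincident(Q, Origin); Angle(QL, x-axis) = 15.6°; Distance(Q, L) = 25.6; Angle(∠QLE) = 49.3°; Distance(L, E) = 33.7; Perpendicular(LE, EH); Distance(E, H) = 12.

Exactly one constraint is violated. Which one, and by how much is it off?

Distance(E, H) = 12 — off by 5.50.

Q = (0.00, 0.00) ✓; QL at 15.60° ✓; |QL| = 25.60 ✓; ∠QLE = 49.30° ✓; |LE| = 33.70 ✓; ∠(LE, EH) = 90.00° ✓; |EH| = 6.500 ✗.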